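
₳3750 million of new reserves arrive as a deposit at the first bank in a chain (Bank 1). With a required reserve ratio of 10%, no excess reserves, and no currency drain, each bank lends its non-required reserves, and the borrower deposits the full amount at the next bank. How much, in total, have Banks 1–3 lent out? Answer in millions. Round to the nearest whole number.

Bank i lends (1 − rr)^i of the original deposit: Bank 1 lends 3750·0.9000 = 3375.0000, Bank 2 lends 3750·0.9000² = 3037.5000, and so on.
Summing a geometric series: total = 3750·[0.9000·(1 − 0.9000^3) / (1 − 0.9000)] = 9146.2500 million.

₳9146 million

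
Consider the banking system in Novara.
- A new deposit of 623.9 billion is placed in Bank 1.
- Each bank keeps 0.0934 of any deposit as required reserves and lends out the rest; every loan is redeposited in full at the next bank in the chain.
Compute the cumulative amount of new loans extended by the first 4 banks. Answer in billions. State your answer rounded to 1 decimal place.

Bank i lends (1 − rr)^i of the original deposit: Bank 1 lends 623.9·0.9066 ≈ 565.6277, Bank 2 lends 623.9·0.9066² ≈ 512.7981, and so on.
Summing a geometric series: total = 623.9·[0.9066·(1 − 0.9066^4) / (1 − 0.9066)] ≈ 1964.8095 billion.

1964.8 billion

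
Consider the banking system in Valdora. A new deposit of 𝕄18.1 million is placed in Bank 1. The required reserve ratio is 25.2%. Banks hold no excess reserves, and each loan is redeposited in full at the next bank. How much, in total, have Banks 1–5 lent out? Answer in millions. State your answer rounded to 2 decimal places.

Bank i lends (1 − rr)^i of the original deposit: Bank 1 lends 18.1·0.7480 = 13.5388, Bank 2 lends 18.1·0.7480² ≈ 10.1270, and so on.
Summing a geometric series: total = 18.1·[0.7480·(1 − 0.7480^5) / (1 − 0.7480)] ≈ 41.1452 million.

𝕄41.15 million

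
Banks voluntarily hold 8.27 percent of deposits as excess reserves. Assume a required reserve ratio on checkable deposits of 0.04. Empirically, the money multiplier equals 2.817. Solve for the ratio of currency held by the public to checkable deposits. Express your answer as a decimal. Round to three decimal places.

Using m = 2.817. From m = (1 + c)/(c + rr + e), rearranging gives 1 + c = m·(c + rr + e), so c·(1 − m) = m·(rr + e) − 1.
Hence c = [m·(rr + e) − 1]/(1 − m) = [2.817 × (0.04 + 0.0827) − 1] / (1 − 2.817) ≈ 0.360129.

0.360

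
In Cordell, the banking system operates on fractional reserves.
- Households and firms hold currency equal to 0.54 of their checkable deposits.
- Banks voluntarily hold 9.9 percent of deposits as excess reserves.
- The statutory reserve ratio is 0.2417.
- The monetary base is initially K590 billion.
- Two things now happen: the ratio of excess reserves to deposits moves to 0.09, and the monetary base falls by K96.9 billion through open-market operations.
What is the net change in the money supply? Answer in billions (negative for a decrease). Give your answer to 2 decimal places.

-160.54 billion

Before: m₁ = (1 + 0.54) / (0.2417 + 0.099 + 0.54) ≈ 1.748609, MB₁ = 590, so M₁ = 1.748609 × 590 ≈ 1031.6793 billion.
After: m₂ = (1 + 0.54) / (0.2417 + 0.09 + 0.54) ≈ 1.766663, MB₂ = 590 − 96.9 = 493.1, so M₂ = 1.766663 × 493.1 ≈ 871.1415 billion.
ΔM = M₂ − M₁ = 871.1415 − 1031.6793 = -160.5378 billion.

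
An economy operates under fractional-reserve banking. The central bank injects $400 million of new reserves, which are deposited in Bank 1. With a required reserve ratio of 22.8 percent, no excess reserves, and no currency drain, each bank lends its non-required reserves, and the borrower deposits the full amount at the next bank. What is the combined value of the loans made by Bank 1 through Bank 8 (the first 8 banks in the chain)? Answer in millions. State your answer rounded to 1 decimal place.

$1183.5 million

Bank i lends (1 − rr)^i of the original deposit: Bank 1 lends 400·0.7720 = 308.8000, Bank 2 lends 400·0.7720² = 238.3936, and so on.
Summing a geometric series: total = 400·[0.7720·(1 − 0.7720^8) / (1 − 0.7720)] ≈ 1183.5101 million.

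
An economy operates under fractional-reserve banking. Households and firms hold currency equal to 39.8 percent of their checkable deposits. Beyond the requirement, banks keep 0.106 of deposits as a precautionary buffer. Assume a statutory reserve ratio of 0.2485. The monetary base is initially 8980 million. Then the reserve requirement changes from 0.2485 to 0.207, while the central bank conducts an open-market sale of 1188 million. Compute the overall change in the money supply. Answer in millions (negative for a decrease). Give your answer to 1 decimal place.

-1362.1 million

Before: m₁ = (1 + 0.398) / (0.2485 + 0.106 + 0.398) ≈ 1.857807, MB₁ = 8980, so M₁ = 1.857807 × 8980 ≈ 16683.1069 million.
After: m₂ = (1 + 0.398) / (0.207 + 0.106 + 0.398) ≈ 1.966245, MB₂ = 8980 − 1188 = 7792, so M₂ = 1.966245 × 7792 ≈ 15320.981 million.
ΔM = M₂ − M₁ = 15320.981 − 16683.1069 = -1362.1259 million.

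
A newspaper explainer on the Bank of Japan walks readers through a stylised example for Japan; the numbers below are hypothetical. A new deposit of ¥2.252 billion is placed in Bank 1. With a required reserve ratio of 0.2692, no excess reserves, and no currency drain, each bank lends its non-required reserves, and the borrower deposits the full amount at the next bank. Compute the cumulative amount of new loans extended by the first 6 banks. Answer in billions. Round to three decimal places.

Bank i lends (1 − rr)^i of the original deposit: Bank 1 lends 2.252·0.7308 ≈ 1.6458, Bank 2 lends 2.252·0.7308² ≈ 1.2027, and so on.
Summing a geometric series: total = 2.252·[0.7308·(1 − 0.7308^6) / (1 − 0.7308)] ≈ 5.1822 billion.

¥5.182 billion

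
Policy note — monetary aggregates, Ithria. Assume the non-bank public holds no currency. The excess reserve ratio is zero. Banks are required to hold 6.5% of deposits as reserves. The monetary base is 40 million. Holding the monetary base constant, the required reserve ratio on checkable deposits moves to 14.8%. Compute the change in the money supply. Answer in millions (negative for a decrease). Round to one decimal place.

Initially m₁ = 1 / (0.065) ≈ 15.3846, so M₁ = 15.3846 × 40 = 615.384 million.
After the change m₂ = 1 / (0.148) ≈ 6.7568, so M₂ = 6.7568 × 40 = 270.272 million.
ΔM = M₂ − M₁ = 270.272 − 615.384 = -345.112 million.

-345.1 million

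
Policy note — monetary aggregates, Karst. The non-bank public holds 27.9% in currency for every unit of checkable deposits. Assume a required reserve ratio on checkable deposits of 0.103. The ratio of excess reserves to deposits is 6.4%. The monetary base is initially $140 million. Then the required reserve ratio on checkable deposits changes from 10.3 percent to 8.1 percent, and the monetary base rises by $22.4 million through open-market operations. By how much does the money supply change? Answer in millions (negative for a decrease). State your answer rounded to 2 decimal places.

Before: m₁ = (1 + 0.279) / (0.103 + 0.064 + 0.279) ≈ 2.867713, MB₁ = 140, so M₁ = 2.867713 × 140 ≈ 401.4798 million.
After: m₂ = (1 + 0.279) / (0.081 + 0.064 + 0.279) ≈ 3.016509, MB₂ = 140 + 22.4 = 162.4, so M₂ = 3.016509 × 162.4 ≈ 489.8811 million.
ΔM = M₂ − M₁ = 489.8811 − 401.4798 = 88.4013 million.

$88.40 million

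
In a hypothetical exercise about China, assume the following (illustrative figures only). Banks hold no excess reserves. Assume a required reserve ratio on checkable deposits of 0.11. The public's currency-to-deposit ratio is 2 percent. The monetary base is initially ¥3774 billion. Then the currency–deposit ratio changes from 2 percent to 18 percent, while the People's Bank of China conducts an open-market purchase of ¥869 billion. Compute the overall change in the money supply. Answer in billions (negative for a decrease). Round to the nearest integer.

Before: m₁ = (1 + 0.02) / (0.11 + 0.02) ≈ 7.84615, MB₁ = 3774, so M₁ = 7.84615 × 3774 = 29611.3701 billion.
After: m₂ = (1 + 0.18) / (0.11 + 0.18) ≈ 4.06897, MB₂ = 3774 + 869 = 4643, so M₂ = 4.06897 × 4643 ≈ 18892.2277 billion.
ΔM = M₂ − M₁ = 18892.2277 − 29611.3701 = -10719.1424 billion.

-10719 billion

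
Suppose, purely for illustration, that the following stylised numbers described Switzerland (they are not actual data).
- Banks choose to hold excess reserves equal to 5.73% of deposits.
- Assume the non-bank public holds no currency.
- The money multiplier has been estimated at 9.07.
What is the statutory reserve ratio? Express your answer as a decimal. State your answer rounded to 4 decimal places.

Using m = 9.07. Since m = (1 + c)/(c + rr + e), the denominator satisfies c + rr + e = (1 + c)/m = (1 + 0) / 9.07 ≈ 0.110254.
With c = 0 and e = 0.0573, the statutory reserve ratio is 0.110254 − 0 − 0.0573 = 0.052954.

0.0530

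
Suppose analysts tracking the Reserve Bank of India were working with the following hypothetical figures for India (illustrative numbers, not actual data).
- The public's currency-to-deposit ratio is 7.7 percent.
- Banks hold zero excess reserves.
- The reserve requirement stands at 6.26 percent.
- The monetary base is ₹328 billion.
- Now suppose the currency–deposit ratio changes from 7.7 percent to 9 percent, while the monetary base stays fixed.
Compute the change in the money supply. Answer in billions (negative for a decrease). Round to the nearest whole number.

Initially m₁ = (1 + 0.077) / (0.0626 + 0.077) ≈ 7.7149, so M₁ = 7.7149 × 328 = 2530.4872 billion.
After the change m₂ = (1 + 0.09) / (0.0626 + 0.09) ≈ 7.1429, so M₂ = 7.1429 × 328 = 2342.8712 billion.
ΔM = M₂ − M₁ = 2342.8712 − 2530.4872 = -187.616 billion.

-188 billion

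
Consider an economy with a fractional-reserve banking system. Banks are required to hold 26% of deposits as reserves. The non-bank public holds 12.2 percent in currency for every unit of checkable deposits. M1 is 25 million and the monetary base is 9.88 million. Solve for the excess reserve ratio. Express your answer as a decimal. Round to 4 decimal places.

Using m = M/MB = 25/9.88 ≈ 2.530364. Since m = (1 + c)/(c + rr + e), the denominator satisfies c + rr + e = (1 + c)/m = (1 + 0.122) / 2.530364 ≈ 0.443414.
With c = 0.122 and rr = 0.26, the excess reserve ratio is 0.443414 − 0.122 − 0.26 = 0.061414.

0.0614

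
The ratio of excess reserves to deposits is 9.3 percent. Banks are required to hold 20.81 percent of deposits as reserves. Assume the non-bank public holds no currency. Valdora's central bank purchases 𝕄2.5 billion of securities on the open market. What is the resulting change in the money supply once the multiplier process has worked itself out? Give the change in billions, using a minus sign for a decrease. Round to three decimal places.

𝕄8.303 billion

The money multiplier is m = 1 / (rr + e) = 1 / (0.2081 + 0.093) ≈ 3.32116.
The purchase adds 2.5 billion of base, so ΔM = m × ΔMB = 3.32116 × (+2.5) = 8.3029 billion.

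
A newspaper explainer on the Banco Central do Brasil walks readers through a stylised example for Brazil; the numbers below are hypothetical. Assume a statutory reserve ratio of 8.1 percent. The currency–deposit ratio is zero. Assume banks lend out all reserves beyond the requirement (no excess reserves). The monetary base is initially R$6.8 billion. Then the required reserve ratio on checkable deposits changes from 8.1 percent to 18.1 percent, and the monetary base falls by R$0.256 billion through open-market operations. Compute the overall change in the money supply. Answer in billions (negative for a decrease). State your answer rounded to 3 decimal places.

-47.796 billion

Before: m₁ = 1 / (0.081) ≈ 12.34568, MB₁ = 6.8, so M₁ = 12.34568 × 6.8 ≈ 83.9506 billion.
After: m₂ = 1 / (0.181) ≈ 5.52486, MB₂ = 6.8 − 0.256 = 6.544, so M₂ = 5.52486 × 6.544 ≈ 36.1547 billion.
ΔM = M₂ − M₁ = 36.1547 − 83.9506 = -47.7959 billion.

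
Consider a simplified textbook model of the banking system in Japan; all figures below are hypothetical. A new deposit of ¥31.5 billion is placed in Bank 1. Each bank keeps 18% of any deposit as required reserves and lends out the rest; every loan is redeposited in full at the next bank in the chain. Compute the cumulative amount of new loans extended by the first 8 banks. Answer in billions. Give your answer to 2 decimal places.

Bank i lends (1 − rr)^i of the original deposit: Bank 1 lends 31.5·0.8200 = 25.8300, Bank 2 lends 31.5·0.8200² = 21.1806, and so on.
Summing a geometric series: total = 31.5·[0.8200·(1 − 0.8200^8) / (1 − 0.8200)] ≈ 114.1666 billion.

¥114.17 billion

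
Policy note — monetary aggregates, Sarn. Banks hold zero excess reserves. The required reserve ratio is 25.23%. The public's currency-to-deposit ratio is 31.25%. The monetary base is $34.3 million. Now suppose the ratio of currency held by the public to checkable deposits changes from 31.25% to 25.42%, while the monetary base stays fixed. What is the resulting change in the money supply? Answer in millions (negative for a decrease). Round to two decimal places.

$5.23 million

Initially m₁ = (1 + 0.3125) / (0.2523 + 0.3125) ≈ 2.32383, so M₁ = 2.32383 × 34.3 ≈ 79.7074 million.
After the change m₂ = (1 + 0.2542) / (0.2523 + 0.2542) ≈ 2.47621, so M₂ = 2.47621 × 34.3 ≈ 84.934 million.
ΔM = M₂ − M₁ = 84.934 − 79.7074 = 5.2266 million.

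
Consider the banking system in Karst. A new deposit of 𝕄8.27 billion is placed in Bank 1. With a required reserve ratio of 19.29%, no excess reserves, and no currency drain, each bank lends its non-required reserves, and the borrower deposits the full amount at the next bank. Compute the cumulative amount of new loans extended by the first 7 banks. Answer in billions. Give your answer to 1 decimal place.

𝕄26.9 billion

Bank i lends (1 − rr)^i of the original deposit: Bank 1 lends 8.27·0.8071 ≈ 6.6747, Bank 2 lends 8.27·0.8071² ≈ 5.3872, and so on.
Summing a geometric series: total = 8.27·[0.8071·(1 − 0.8071^7) / (1 − 0.8071)] ≈ 26.8824 billion.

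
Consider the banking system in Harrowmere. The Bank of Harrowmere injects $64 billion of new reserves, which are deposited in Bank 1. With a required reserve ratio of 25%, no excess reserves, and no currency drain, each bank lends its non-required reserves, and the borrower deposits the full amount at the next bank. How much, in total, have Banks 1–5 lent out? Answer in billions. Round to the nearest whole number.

Bank i lends (1 − rr)^i of the original deposit: Bank 1 lends 64·0.7500 = 48.0000, Bank 2 lends 64·0.7500² = 36.0000, and so on.
Summing a geometric series: total = 64·[0.7500·(1 − 0.7500^5) / (1 − 0.7500)] = 146.4375 billion.

$146 billion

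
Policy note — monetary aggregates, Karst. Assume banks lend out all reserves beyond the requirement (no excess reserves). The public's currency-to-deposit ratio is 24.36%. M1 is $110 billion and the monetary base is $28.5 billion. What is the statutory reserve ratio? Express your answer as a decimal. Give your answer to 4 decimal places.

0.0786

Using m = M/MB = 110/28.5 ≈ 3.859649. Since m = (1 + c)/(c + rr + e), the denominator satisfies c + rr + e = (1 + c)/m = (1 + 0.2436) / 3.859649 ≈ 0.322205.
With c = 0.2436 and e = 0, the statutory reserve ratio is 0.322205 − 0.2436 − 0 = 0.078605.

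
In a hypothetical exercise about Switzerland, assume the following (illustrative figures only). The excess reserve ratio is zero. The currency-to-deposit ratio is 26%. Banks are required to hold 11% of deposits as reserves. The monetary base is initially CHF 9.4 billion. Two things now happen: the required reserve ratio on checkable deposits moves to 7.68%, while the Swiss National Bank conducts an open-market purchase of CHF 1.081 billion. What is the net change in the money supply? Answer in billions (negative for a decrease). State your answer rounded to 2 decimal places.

Before: m₁ = (1 + 0.26) / (0.11 + 0.26) ≈ 3.40541, MB₁ = 9.4, so M₁ = 3.40541 × 9.4 ≈ 32.0109 billion.
After: m₂ = (1 + 0.26) / (0.0768 + 0.26) ≈ 3.74109, MB₂ = 9.4 + 1.081 = 10.481, so M₂ = 3.74109 × 10.481 ≈ 39.2104 billion.
ΔM = M₂ − M₁ = 39.2104 − 32.0109 = 7.1995 billion.

CHF 7.20 billion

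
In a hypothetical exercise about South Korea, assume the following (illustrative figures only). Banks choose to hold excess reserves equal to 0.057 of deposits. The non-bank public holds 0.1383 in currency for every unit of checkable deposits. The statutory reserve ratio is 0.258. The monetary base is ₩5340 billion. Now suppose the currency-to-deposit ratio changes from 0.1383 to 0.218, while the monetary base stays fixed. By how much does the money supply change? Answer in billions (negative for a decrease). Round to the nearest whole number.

-1207 billion

Initially m₁ = (1 + 0.1383) / (0.258 + 0.057 + 0.1383) ≈ 2.51114, so M₁ = 2.51114 × 5340 = 13409.4876 billion.
After the change m₂ = (1 + 0.218) / (0.258 + 0.057 + 0.218) ≈ 2.28518, so M₂ = 2.28518 × 5340 = 12202.8612 billion.
ΔM = M₂ − M₁ = 12202.8612 − 13409.4876 = -1206.6264 billion.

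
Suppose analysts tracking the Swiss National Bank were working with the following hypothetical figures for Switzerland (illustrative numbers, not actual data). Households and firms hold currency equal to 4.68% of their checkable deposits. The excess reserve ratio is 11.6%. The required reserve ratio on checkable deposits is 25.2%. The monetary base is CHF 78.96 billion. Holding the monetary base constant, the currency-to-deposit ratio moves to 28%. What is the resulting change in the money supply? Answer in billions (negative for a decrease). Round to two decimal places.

-43.30 billion

Initially m₁ = (1 + 0.0468) / (0.252 + 0.116 + 0.0468) ≈ 2.52363, so M₁ = 2.52363 × 78.96 ≈ 199.2658 billion.
After the change m₂ = (1 + 0.28) / (0.252 + 0.116 + 0.28) ≈ 1.97531, so M₂ = 1.97531 × 78.96 ≈ 155.9705 billion.
ΔM = M₂ − M₁ = 155.9705 − 199.2658 = -43.2953 billion.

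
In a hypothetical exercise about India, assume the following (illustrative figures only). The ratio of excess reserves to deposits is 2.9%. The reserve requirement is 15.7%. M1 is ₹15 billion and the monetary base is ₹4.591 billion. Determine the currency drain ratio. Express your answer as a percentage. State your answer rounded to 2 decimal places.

17.30%

Using m = M/MB = 15/4.591 ≈ 3.267262. From m = (1 + c)/(c + rr + e), rearranging gives 1 + c = m·(c + rr + e), so c·(1 − m) = m·(rr + e) − 1.
Hence c = [m·(rr + e) − 1]/(1 − m) = [3.267262 × (0.157 + 0.029) − 1] / (1 − 3.267262) ≈ 0.173023.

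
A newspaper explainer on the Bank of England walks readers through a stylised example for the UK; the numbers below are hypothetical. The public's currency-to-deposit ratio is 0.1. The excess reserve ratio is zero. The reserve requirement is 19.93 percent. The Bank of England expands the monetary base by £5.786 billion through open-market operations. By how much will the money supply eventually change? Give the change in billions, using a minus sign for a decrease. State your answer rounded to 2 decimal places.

The money multiplier is m = (1 + c) / (rr + c) = (1 + 0.1) / (0.1993 + 0.1) ≈ 3.6752.
The purchase adds 5.786 billion of base, so ΔM = m × ΔMB = 3.6752 × (+5.786) ≈ 21.2647 billion.

£21.26 billion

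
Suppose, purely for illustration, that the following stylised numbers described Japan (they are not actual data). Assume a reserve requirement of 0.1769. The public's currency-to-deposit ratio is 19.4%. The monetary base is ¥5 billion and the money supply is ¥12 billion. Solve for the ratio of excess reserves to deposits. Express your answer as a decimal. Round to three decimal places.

Using m = M/MB = 12/5 = 2.400000. Since m = (1 + c)/(c + rr + e), the denominator satisfies c + rr + e = (1 + c)/m = (1 + 0.194) / 2.400000 = 0.497500.
With c = 0.194 and rr = 0.1769, the ratio of excess reserves to deposits is 0.497500 − 0.194 − 0.1769 = 0.1266.

0.127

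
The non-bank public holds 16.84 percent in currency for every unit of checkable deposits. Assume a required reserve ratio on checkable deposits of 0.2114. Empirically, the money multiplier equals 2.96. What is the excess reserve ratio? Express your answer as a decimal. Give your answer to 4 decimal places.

Using m = 2.96. Since m = (1 + c)/(c + rr + e), the denominator satisfies c + rr + e = (1 + c)/m = (1 + 0.1684) / 2.96 ≈ 0.394730.
With c = 0.1684 and rr = 0.2114, the excess reserve ratio is 0.394730 − 0.1684 − 0.2114 = 0.01493.

0.0149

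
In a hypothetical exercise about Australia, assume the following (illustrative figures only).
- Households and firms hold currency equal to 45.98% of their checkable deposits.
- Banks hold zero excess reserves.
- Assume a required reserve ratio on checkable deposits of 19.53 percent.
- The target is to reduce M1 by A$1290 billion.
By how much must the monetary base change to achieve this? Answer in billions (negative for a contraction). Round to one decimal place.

-578.9 billion

The money multiplier is m = (1 + c) / (rr + c) = (1 + 0.4598) / (0.1953 + 0.4598) ≈ 2.228362.
ΔMB = ΔM / m = (−1290) / 2.228362 ≈ -578.9006 billion.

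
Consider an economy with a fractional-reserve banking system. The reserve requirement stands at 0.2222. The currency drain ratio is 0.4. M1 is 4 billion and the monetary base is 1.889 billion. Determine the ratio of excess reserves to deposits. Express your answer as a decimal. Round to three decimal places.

0.039

Using m = M/MB = 4/1.889 ≈ 2.117522. Since m = (1 + c)/(c + rr + e), the denominator satisfies c + rr + e = (1 + c)/m = (1 + 0.4) / 2.117522 ≈ 0.661150.
With c = 0.4 and rr = 0.2222, the ratio of excess reserves to deposits is 0.661150 − 0.4 − 0.2222 = 0.03895.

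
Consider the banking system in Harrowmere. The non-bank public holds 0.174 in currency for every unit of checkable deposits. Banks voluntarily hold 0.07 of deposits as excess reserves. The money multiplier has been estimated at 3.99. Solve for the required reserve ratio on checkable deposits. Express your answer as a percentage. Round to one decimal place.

Using m = 3.99. Since m = (1 + c)/(c + rr + e), the denominator satisfies c + rr + e = (1 + c)/m = (1 + 0.174) / 3.99 ≈ 0.294236.
With c = 0.174 and e = 0.07, the required reserve ratio on checkable deposits is 0.294236 − 0.174 − 0.07 = 0.050236.

5.0%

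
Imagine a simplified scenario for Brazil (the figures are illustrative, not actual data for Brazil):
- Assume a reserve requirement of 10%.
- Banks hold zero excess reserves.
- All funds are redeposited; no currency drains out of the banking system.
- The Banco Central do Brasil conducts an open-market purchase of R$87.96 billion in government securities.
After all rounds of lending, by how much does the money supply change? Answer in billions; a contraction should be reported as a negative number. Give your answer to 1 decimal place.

R$879.6 billion

The simple money multiplier is m = 1/rr = 1/0.1 = 10.
An open-market purchase increases the monetary base by 87.96 billion, so ΔM = m × ΔMB = 10 × 87.96 = 879.6 billion.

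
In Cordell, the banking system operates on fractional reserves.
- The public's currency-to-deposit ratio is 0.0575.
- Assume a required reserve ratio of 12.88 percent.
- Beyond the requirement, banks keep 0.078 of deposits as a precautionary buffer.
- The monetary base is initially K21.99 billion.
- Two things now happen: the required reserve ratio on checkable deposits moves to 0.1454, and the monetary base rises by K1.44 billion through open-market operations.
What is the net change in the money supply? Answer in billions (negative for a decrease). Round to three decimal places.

K0.222 billion

Before: m₁ = (1 + 0.0575) / (0.1288 + 0.078 + 0.0575) ≈ 4.001135, MB₁ = 21.99, so M₁ = 4.001135 × 21.99 ≈ 87.985 billion.
After: m₂ = (1 + 0.0575) / (0.1454 + 0.078 + 0.0575) ≈ 3.764685, MB₂ = 21.99 + 1.44 = 23.43, so M₂ = 3.764685 × 23.43 ≈ 88.2066 billion.
ΔM = M₂ − M₁ = 88.2066 − 87.985 = 0.2216 billion.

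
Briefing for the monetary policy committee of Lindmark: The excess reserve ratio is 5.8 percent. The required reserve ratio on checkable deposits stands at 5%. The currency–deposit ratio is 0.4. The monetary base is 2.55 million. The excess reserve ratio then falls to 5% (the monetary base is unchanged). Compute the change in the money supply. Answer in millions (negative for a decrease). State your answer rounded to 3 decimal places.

0.112 million

Initially m₁ = (1 + 0.4) / (0.05 + 0.058 + 0.4) ≈ 2.75591, so M₁ = 2.75591 × 2.55 ≈ 7.0276 million.
After the change m₂ = (1 + 0.4) / (0.05 + 0.05 + 0.4) = 2.8, so M₂ = 2.8 × 2.55 = 7.14 million.
ΔM = M₂ − M₁ = 7.14 − 7.0276 = 0.1124 million.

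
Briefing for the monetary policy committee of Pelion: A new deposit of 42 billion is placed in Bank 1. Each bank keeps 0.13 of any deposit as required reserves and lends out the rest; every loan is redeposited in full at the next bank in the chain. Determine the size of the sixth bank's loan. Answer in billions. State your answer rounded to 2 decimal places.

Each bank lends a fraction (1 − rr) = 0.8700 of the deposit it receives, so Bank 6 receives 42·0.8700^5 and lends 42·0.8700^6 ≈ 18.2123 billion.

18.21 billion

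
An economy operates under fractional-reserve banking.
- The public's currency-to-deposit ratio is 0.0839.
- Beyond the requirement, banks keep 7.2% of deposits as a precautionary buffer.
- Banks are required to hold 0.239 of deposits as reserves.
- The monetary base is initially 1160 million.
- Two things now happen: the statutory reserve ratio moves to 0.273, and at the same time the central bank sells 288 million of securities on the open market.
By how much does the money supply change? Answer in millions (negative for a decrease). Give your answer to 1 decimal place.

-980.2 million

Before: m₁ = (1 + 0.0839) / (0.239 + 0.072 + 0.0839) ≈ 2.744746, MB₁ = 1160, so M₁ = 2.744746 × 1160 ≈ 3183.9054 million.
After: m₂ = (1 + 0.0839) / (0.273 + 0.072 + 0.0839) ≈ 2.527163, MB₂ = 1160 − 288 = 872, so M₂ = 2.527163 × 872 ≈ 2203.6861 million.
ΔM = M₂ − M₁ = 2203.6861 − 3183.9054 = -980.2193 million.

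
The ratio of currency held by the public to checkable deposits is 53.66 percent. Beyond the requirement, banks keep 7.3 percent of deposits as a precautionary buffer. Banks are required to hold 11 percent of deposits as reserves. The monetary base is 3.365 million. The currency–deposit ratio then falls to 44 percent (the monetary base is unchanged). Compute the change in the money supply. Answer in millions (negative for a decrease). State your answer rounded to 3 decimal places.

Initially m₁ = (1 + 0.5366) / (0.11 + 0.073 + 0.5366) ≈ 2.13535, so M₁ = 2.13535 × 3.365 ≈ 7.1855 million.
After the change m₂ = (1 + 0.44) / (0.11 + 0.073 + 0.44) ≈ 2.31140, so M₂ = 2.31140 × 3.365 ≈ 7.7779 million.
ΔM = M₂ − M₁ = 7.7779 − 7.1855 = 0.5924 million.

0.592 million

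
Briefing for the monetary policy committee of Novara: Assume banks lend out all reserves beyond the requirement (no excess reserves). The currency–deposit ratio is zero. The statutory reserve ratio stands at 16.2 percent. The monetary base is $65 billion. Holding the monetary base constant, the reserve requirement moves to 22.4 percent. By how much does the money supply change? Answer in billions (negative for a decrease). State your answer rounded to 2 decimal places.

-111.06 billion

Initially m₁ = 1 / (0.162) ≈ 6.17284, so M₁ = 6.17284 × 65 = 401.2346 billion.
After the change m₂ = 1 / (0.224) ≈ 4.46429, so M₂ = 4.46429 × 65 ≈ 290.1789 billion.
ΔM = M₂ − M₁ = 290.1789 − 401.2346 = -111.0557 billion.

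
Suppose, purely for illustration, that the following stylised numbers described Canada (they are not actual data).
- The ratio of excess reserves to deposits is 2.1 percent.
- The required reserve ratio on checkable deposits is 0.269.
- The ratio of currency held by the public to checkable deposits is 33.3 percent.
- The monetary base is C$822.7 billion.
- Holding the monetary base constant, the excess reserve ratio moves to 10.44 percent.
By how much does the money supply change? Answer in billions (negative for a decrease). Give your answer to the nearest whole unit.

Initially m₁ = (1 + 0.333) / (0.269 + 0.021 + 0.333) ≈ 2.1396, so M₁ = 2.1396 × 822.7 ≈ 1760.2489 billion.
After the change m₂ = (1 + 0.333) / (0.269 + 0.1044 + 0.333) ≈ 1.8870, so M₂ = 1.8870 × 822.7 = 1552.4349 billion.
ΔM = M₂ − M₁ = 1552.4349 − 1760.2489 = -207.814 billion.

-208 billion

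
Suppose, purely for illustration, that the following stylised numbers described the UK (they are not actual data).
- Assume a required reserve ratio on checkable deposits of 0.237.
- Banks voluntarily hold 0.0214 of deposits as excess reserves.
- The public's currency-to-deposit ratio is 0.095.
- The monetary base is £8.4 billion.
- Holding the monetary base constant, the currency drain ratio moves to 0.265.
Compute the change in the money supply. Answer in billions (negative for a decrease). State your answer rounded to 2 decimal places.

-5.73 billion

Initially m₁ = (1 + 0.095) / (0.237 + 0.0214 + 0.095) ≈ 3.0985, so M₁ = 3.0985 × 8.4 = 26.0274 billion.
After the change m₂ = (1 + 0.265) / (0.237 + 0.0214 + 0.265) ≈ 2.4169, so M₂ = 2.4169 × 8.4 ≈ 20.302 billion.
ΔM = M₂ − M₁ = 20.302 − 26.0274 = -5.7254 billion.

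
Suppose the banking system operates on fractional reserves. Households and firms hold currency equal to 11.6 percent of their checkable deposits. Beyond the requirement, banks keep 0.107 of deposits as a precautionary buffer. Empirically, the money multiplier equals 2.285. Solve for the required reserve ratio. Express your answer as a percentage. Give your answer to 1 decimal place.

26.5%

Using m = 2.285. Since m = (1 + c)/(c + rr + e), the denominator satisfies c + rr + e = (1 + c)/m = (1 + 0.116) / 2.285 ≈ 0.488403.
With c = 0.116 and e = 0.107, the required reserve ratio is 0.488403 − 0.116 − 0.107 = 0.265403.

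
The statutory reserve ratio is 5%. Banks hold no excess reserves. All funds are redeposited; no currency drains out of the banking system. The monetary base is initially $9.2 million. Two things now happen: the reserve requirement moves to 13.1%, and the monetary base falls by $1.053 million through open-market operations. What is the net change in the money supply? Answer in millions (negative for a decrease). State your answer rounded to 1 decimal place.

Before: m₁ = 1 / (0.05) = 20, MB₁ = 9.2, so M₁ = 20 × 9.2 = 184 million.
After: m₂ = 1 / (0.131) ≈ 7.6336, MB₂ = 9.2 − 1.053 = 8.147, so M₂ = 7.6336 × 8.147 ≈ 62.1909 million.
ΔM = M₂ − M₁ = 62.1909 − 184 = -121.8091 million.

-121.8 million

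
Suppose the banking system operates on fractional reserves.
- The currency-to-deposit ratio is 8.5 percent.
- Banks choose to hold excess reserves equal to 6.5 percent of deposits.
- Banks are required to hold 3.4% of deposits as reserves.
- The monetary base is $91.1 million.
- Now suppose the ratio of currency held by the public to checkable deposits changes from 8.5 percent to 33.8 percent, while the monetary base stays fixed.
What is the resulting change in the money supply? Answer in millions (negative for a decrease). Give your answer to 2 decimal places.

Initially m₁ = (1 + 0.085) / (0.034 + 0.065 + 0.085) ≈ 5.89674, so M₁ = 5.89674 × 91.1 ≈ 537.193 million.
After the change m₂ = (1 + 0.338) / (0.034 + 0.065 + 0.338) ≈ 3.06178, so M₂ = 3.06178 × 91.1 ≈ 278.9282 million.
ΔM = M₂ − M₁ = 278.9282 − 537.193 = -258.2648 million.

-258.26 million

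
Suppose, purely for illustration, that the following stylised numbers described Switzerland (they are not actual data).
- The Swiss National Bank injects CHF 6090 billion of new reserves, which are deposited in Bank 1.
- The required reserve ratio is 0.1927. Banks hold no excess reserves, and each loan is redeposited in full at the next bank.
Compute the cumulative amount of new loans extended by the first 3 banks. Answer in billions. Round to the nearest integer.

CHF 12090 billion

Bank i lends (1 − rr)^i of the original deposit: Bank 1 lends 6090·0.8073 = 4916.4570, Bank 2 lends 6090·0.8073² ≈ 3969.0557, and so on.
Summing a geometric series: total = 6090·[0.8073·(1 − 0.8073^3) / (1 − 0.8073)] ≈ 12089.7314 billion.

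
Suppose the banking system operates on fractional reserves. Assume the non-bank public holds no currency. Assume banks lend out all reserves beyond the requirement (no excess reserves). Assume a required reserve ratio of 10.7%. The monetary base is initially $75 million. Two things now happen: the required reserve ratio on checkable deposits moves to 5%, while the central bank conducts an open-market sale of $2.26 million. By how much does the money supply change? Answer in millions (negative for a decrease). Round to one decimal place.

Before: m₁ = 1 / (0.107) ≈ 9.3458, MB₁ = 75, so M₁ = 9.3458 × 75 = 700.935 million.
After: m₂ = 1 / (0.05) = 20, MB₂ = 75 − 2.26 = 72.74, so M₂ = 20 × 72.74 = 1454.8 million.
ΔM = M₂ − M₁ = 1454.8 − 700.935 = 753.865 million.

$753.9 million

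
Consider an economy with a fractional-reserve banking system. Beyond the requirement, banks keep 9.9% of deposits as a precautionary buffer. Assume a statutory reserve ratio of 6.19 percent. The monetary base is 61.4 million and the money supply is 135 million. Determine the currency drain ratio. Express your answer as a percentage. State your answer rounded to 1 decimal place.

Using m = M/MB = 135/61.4 ≈ 2.198697. From m = (1 + c)/(c + rr + e), rearranging gives 1 + c = m·(c + rr + e), so c·(1 − m) = m·(rr + e) − 1.
Hence c = [m·(rr + e) − 1]/(1 − m) = [2.198697 × (0.0619 + 0.099) − 1] / (1 − 2.198697) ≈ 0.539110.

53.9%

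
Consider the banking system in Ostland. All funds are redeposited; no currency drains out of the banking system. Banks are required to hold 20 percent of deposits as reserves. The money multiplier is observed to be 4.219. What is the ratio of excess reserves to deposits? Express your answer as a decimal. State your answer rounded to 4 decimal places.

0.0370

Using m = 4.219. Since m = (1 + c)/(c + rr + e), the denominator satisfies c + rr + e = (1 + c)/m = (1 + 0) / 4.219 ≈ 0.237023.
With c = 0 and rr = 0.2, the ratio of excess reserves to deposits is 0.237023 − 0 − 0.2 = 0.037023.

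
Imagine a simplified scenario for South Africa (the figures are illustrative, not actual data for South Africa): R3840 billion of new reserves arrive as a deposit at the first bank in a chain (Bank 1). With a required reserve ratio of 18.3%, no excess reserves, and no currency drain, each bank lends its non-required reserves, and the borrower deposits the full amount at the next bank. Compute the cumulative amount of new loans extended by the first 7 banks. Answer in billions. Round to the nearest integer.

Bank i lends (1 − rr)^i of the original deposit: Bank 1 lends 3840·0.8170 = 3137.2800, Bank 2 lends 3840·0.8170² ≈ 2563.1578, and so on.
Summing a geometric series: total = 3840·[0.8170·(1 − 0.8170^7) / (1 − 0.8170)] ≈ 12978.2078 billion.

R12978 billion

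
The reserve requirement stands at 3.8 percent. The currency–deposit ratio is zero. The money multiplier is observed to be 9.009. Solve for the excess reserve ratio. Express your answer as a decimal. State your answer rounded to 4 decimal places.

0.0730

Using m = 9.009. Since m = (1 + c)/(c + rr + e), the denominator satisfies c + rr + e = (1 + c)/m = (1 + 0) / 9.009 ≈ 0.111000.
With c = 0 and rr = 0.038, the excess reserve ratio is 0.111000 − 0 − 0.038 = 0.073.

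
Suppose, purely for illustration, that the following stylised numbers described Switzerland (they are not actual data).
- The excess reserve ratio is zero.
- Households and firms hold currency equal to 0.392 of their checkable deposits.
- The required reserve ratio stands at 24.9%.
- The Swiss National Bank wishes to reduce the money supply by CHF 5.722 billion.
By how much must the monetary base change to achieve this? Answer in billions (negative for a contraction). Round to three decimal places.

The money multiplier is m = (1 + c) / (rr + c) = (1 + 0.392) / (0.249 + 0.392) ≈ 2.17161.
ΔMB = ΔM / m = (−5.722) / 2.17161 ≈ -2.6349 billion.

-2.635 billion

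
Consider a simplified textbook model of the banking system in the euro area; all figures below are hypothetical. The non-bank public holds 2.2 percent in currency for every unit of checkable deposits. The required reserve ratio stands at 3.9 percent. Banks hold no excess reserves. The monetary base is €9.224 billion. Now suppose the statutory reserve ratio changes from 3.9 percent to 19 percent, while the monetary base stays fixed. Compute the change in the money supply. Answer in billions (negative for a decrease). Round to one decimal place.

-110.1 billion

Initially m₁ = (1 + 0.022) / (0.039 + 0.022) ≈ 16.7541, so M₁ = 16.7541 × 9.224 ≈ 154.5398 billion.
After the change m₂ = (1 + 0.022) / (0.19 + 0.022) ≈ 4.8208, so M₂ = 4.8208 × 9.224 ≈ 44.4671 billion.
ΔM = M₂ − M₁ = 44.4671 − 154.5398 = -110.0727 billion.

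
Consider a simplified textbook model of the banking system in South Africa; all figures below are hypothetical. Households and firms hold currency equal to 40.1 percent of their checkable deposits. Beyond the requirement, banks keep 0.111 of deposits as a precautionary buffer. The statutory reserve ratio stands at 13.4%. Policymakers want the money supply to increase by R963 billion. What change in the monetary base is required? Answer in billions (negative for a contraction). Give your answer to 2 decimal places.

The money multiplier is m = (1 + c) / (rr + e + c) = (1 + 0.401) / (0.134 + 0.111 + 0.401) ≈ 2.168731.
ΔMB = ΔM / m = (+963) / 2.168731 ≈ 444.0385 billion.

R444.04 billion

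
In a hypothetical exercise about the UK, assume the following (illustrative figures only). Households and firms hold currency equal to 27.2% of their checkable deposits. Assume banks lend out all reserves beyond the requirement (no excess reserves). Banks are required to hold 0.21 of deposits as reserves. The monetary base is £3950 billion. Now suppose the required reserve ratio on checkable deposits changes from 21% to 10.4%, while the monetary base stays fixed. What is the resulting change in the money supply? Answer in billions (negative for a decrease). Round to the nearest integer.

Initially m₁ = (1 + 0.272) / (0.21 + 0.272) ≈ 2.63900, so M₁ = 2.63900 × 3950 = 10424.05 billion.
After the change m₂ = (1 + 0.272) / (0.104 + 0.272) ≈ 3.38298, so M₂ = 3.38298 × 3950 = 13362.771 billion.
ΔM = M₂ − M₁ = 13362.771 − 10424.05 = 2938.721 billion.

£2939 billion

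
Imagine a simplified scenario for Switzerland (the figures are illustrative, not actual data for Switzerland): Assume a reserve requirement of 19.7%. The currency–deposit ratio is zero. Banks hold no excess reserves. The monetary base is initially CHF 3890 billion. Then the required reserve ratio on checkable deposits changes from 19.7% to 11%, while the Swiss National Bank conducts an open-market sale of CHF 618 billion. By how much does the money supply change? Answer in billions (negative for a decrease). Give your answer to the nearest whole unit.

CHF 9999 billion

Before: m₁ = 1 / (0.197) ≈ 5.07614, MB₁ = 3890, so M₁ = 5.07614 × 3890 = 19746.1846 billion.
After: m₂ = 1 / (0.11) ≈ 9.09091, MB₂ = 3890 − 618 = 3272, so M₂ = 9.09091 × 3272 ≈ 29745.4575 billion.
ΔM = M₂ − M₁ = 29745.4575 − 19746.1846 = 9999.2729 billion.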